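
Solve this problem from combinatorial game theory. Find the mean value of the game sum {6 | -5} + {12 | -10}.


G1 = {6 | -5}, G2 = {12 | -10}
Each is a switch {a | b} with numbers a > b; its mean value is (a + b)/2, and mean value is additive over game sums: m(G1 + G2) = m(G1) + m(G2).
Mean of G1 = (6 + (-5))/2 = 1/2 = 1/2
Mean of G2 = (12 + (-10))/2 = 2/2 = 1
Mean of G1 + G2 = 1/2 + 1 = 3/2

3/2


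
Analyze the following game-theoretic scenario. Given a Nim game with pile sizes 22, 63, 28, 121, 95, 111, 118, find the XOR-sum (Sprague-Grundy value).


We need the XOR (exclusive or) of all pile sizes.
After XOR-ing pile 1 (size 22): 0 XOR 22 = 22
After XOR-ing pile 2 (size 63): 22 XOR 63 = 41
After XOR-ing pile 3 (size 28): 41 XOR 28 = 53
After XOR-ing pile 4 (size 121): 53 XOR 121 = 76
After XOR-ing pile 5 (size 95): 76 XOR 95 = 19
After XOR-ing pile 6 (size 111): 19 XOR 111 = 124
After XOR-ing pile 7 (size 118): 124 XOR 118 = 10
The Nim-value of this position is 10.

10


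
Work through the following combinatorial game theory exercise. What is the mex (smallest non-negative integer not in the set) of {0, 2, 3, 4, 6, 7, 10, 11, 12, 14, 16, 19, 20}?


Set = {0, 2, 3, 4, 6, 7, 10, 11, 12, 14, 16, 19, 20}
0 is in the set.
1 is NOT in the set. This is the mex.
mex = 1

1


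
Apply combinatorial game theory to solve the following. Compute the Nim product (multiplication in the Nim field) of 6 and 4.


Nim multiplication is bilinear over XOR: (u XOR v) * w = (u*w) XOR (v*w).
So we split each operand into its bit components and XOR the pairwise Nim products.
6 = 2 + 4 (as XOR of powers of 2).
4 = 4 (as XOR of powers of 2).
Using the standard Nim-product table on single bits:
  2*2 = 3,   2*4 = 8,   2*8 = 12,
  4*4 = 6,   4*8 = 11,  8*8 = 13,
and  1*x = x (identity), k*l = l*k (commutative).
Pairwise Nim products:
  2 * 4 = 8
  4 * 4 = 6
XOR them: 8 XOR 6 = 14.
Result: 6 * 4 = 14 (in Nim).

14


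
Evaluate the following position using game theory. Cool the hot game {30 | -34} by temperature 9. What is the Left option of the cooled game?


Original game: {30 | -34} (a switch {a | b} with a > b).
Cooling by t (for t below the temperature (a - b)/2 = 32) taxes each move by t: {a | b} cooled by t is {a - t | b + t}.
Cooling amount: t = 9
Cooled Left option: 30 - 9 = 21
Cooled Right option: -34 + 9 = -25
Cooled game: {21 | -25}
Left option = 21

21


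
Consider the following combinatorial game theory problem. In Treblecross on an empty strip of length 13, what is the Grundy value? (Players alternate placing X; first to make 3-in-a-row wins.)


Treblecross: place X on empty cells; 3-in-a-row wins.
Playing within two cells of an existing X lets the opponent win at once, so sensible play treats the cells i-2..i+2 around each X as dead. The player left with no safe cell loses, so this is a normal-play take-away game on strips of safe cells.
Placing X at cell i (0-indexed) of a strip of k safe cells leaves independent strips of sizes max(0, i-2) and max(0, k-i-3). Hence G(k) = mex{ G(max(0,i-2)) XOR G(max(0,k-i-3)) : 0 <= i < k }, with G(0) = 0.
G(1): splits (0,0):0^0=0 -> mex({0}) = 1
G(2): splits (0,0):0^0=0 -> mex({0}) = 1
G(3): splits (0,0):0^0=0 -> mex({0}) = 1
G(4): splits (0,1):0^1=1 (0,0):0^0=0 -> mex({0, 1}) = 2
G(5): splits (0,2):0^1=1 (0,1):0^1=1 (0,0):0^0=0 -> mex({0, 1}) = 2
G(6) = mex({1}) = 0
G(7) = mex({0, 1, 2}) = 3
G(8) = mex({0, 1, 2}) = 3
G(9) = mex({0, 2}) = 1
G(10) = mex({0, 2, 3}) = 1
G(11) = mex({0, 3}) = 1
G(12) = mex({1, 3}) = 0
G(13) = mex({0, 1, 2, 3}) = 4
Therefore G(13) = 4.

4


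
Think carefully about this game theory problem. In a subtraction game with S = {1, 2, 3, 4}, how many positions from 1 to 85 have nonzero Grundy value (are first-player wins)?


Subtraction set S = {1, 2, 3, 4}, so G(n) = n mod 5.
G(n) = 0 when n is a multiple of 5.
Multiples of 5 in [1, 85]: 17
N-positions (nonzero Grundy) = 85 - 17 = 68

68


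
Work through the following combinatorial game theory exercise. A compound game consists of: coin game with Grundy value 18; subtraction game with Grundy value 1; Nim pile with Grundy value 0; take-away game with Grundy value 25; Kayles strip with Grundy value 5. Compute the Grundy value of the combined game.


By the Sprague-Grundy theorem, the Grundy value of a sum of games is the XOR of individual Grundy values.
coin game: Grundy value = 18. Running XOR: 0 XOR 18 = 18
subtraction game: Grundy value = 1. Running XOR: 18 XOR 1 = 19
Nim pile: Grundy value = 0. Running XOR: 19 XOR 0 = 19
take-away game: Grundy value = 25. Running XOR: 19 XOR 25 = 10
Kayles strip: Grundy value = 5. Running XOR: 10 XOR 5 = 15
The combined Grundy value is 15.

15


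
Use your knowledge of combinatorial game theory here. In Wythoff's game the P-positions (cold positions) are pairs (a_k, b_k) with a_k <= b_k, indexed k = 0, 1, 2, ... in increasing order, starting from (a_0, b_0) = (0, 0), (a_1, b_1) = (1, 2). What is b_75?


By Wythoff's theorem, a_k = floor(k * phi) and b_k = floor(k * phi^2) = a_k + k, where phi = (1 + sqrt(5))/2 is the golden ratio.
phi = (1 + sqrt(5))/2 = 1.618034
phi^2 = phi + 1 = 2.618034
k = 75
k * phi^2 = 75 * 2.618034 = 196.352549
b_75 = floor(k * phi^2) = 196 (check: a_75 + k = 121 + 75 = 196)

196


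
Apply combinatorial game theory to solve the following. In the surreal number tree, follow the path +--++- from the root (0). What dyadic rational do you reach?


Sign expansion: +--++-
Rule: track bounds (lo, hi), initially (-inf, +inf). On '+', the current value becomes lo and we move to the simplest number in (value, hi): value + 1 if hi = +inf, otherwise the midpoint (value + hi)/2. On '-', the current value becomes hi and we move to value - 1 if lo = -inf, otherwise the midpoint (lo + value)/2.
Start at 0.
Step 1: sign = +, move right. Bounds: (0, +inf). Value = 1
Step 2: sign = -, move left. Bounds: (0, 1). Value = 1/2
Step 3: sign = -, move left. Bounds: (0, 1/2). Value = 1/4
Step 4: sign = +, move right. Bounds: (1/4, 1/2). Value = 3/8
Step 5: sign = +, move right. Bounds: (3/8, 1/2). Value = 7/16
Step 6: sign = -, move left. Bounds: (3/8, 7/16). Value = 13/32
The surreal number with sign expansion +--++- is 13/32.

13/32


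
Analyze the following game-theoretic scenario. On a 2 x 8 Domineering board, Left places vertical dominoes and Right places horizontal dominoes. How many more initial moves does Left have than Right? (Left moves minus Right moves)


Board is 2 x 8 (rows x cols).
Left (vertical) placements: (rows-1) * cols = 1 * 8 = 8
Right (horizontal) placements: rows * (cols-1) = 2 * 7 = 14
Advantage = Left - Right = 8 - 14 = -6

-6


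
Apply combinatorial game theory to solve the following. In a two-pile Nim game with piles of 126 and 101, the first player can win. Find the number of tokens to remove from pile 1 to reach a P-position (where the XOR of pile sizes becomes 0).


Piles: 126 and 101
Current XOR: 126 XOR 101 = 27 (non-zero, so this is an N-position).
To make the XOR zero, we need to find a move that balances the piles.
For pile 1 (size 126): target = 126 XOR 27 = 101
We reduce pile 1 from 126 to 101.
Tokens removed: 126 - 101 = 25
Verification: 101 XOR 101 = 0

25


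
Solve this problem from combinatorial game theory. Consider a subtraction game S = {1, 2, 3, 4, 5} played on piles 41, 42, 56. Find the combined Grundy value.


Subtraction set: {1, 2, 3, 4, 5}
For this subtraction set, G(n) = n mod 6 (period = max + 1 = 6).
Pile 1 (size 41): G(41) = 41 mod 6 = 5
Pile 2 (size 42): G(42) = 42 mod 6 = 0
Pile 3 (size 56): G(56) = 56 mod 6 = 2
Total Grundy value = XOR of all: 5 XOR 0 XOR 2 = 7

7


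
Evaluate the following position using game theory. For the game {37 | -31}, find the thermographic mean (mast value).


Game = {37 | -31}, a switch {a | b} with numbers a > b.
Its thermograph has left wall a - t and right wall b + t, which meet at t = (a - b)/2, where both equal (a + b)/2. So the mast (mean value) is at (a + b)/2.
Mean = (37 + (-31))/2 = 6/2 = 3

3


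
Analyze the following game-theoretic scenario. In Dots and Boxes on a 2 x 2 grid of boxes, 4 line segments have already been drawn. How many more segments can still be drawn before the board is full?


Grid: 2 x 2 boxes, i.e. 3 rows and 3 columns of dots.
Horizontal edges: (rows + 1) * cols = 3 * 2 = 6
Vertical edges: rows * (cols + 1) = 2 * 3 = 6
Total edges: 6 + 6 = 12
Edges drawn: 4
Remaining: 12 - 4 = 8

8


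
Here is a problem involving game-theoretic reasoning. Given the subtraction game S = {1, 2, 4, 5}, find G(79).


The subtraction set is S = {1, 2, 4, 5}.
G(k) = mex{ G(k - s) : s in S, s <= k }. We compute iteratively: G(0) = 0.
G(1) = mex({0}) = 1
G(2) = mex({0, 1}) = 2
G(3) = mex({1, 2}) = 0
G(4) = mex({0, 2}) = 1
G(5) = mex({0, 1}) = 2
G(6) = mex({1, 2}) = 0
G(7) = mex({0, 2}) = 1
Observe that G(3)..G(7) = 0, 1, 2, 0, 1 repeats G(0)..G(4) = 0, 1, 2, 0, 1.
For k >= max(S) = 5, G(k) is determined by the previous 5 values G(k-5)..G(k-1); a window of 5 consecutive values has recurred shifted by 3, so by induction G(k + 3) = G(k) for all k >= 0: the sequence is periodic from the start with period 3.
One period: G(0..2) = 0, 1, 2.
79 mod 3 = 1, so G(79) = G(1) = 1.

1


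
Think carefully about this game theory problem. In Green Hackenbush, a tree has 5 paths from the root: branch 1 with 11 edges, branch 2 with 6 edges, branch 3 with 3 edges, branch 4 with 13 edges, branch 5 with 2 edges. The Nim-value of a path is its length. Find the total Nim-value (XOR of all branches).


The tree has 5 branches from the ground vertex.
In Green Hackenbush, the Nim-value of a simple path of length k is k.
Branch 1: length 11, Nim-value = 11
Branch 2: length 6, Nim-value = 6
Branch 3: length 3, Nim-value = 3
Branch 4: length 13, Nim-value = 13
Branch 5: length 2, Nim-value = 2
Total Nim-value = XOR of all branch values:
0 XOR 11 = 11
11 XOR 6 = 13
13 XOR 3 = 14
14 XOR 13 = 3
3 XOR 2 = 1
Nim-value of the tree = 1

1


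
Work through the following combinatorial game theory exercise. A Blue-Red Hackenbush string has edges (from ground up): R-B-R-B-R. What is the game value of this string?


Edges (from ground): R-B-R-B-R
By Berlekamp's sign-expansion rule, a Blue-Red Hackenbush stalk has the value of the surreal number whose sign sequence is the edge sequence with B -> + and R -> -.
Sign sequence: -+-+-
Trace the sign expansion in the surreal number tree, starting from 0:
Edge 1: R (sign -) -> bounds (-inf, 0), value = -1
Edge 2: B (sign +) -> bounds (-1, 0), value = -1/2
Edge 3: R (sign -) -> bounds (-1, -1/2), value = -3/4
Edge 4: B (sign +) -> bounds (-3/4, -1/2), value = -5/8
Edge 5: R (sign -) -> bounds (-3/4, -5/8), value = -11/16
Game value = -11/16

-11/16


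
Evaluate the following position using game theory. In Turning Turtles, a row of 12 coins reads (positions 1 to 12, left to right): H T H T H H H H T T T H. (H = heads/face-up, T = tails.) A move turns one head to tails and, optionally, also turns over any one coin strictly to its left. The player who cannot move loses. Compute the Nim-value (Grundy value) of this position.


Coins: H T H T H H H H T T T H
Key fact: a single head at position k behaves exactly like a Nim heap of size k (turning it to T and optionally flipping a coin at j < k corresponds to moving the heap from k to j, or to 0), and heads combine as a disjunctive sum (two heads at the same place would cancel, matching j XOR j = 0). So the Nim-value is the XOR of the 1-indexed positions of the heads.
Face-up positions (1-indexed): [1, 3, 5, 6, 7, 8, 12]
XOR 0 with 1: 0 XOR 1 = 1
XOR 1 with 3: 1 XOR 3 = 2
XOR 2 with 5: 2 XOR 5 = 7
XOR 7 with 6: 7 XOR 6 = 1
XOR 1 with 7: 1 XOR 7 = 6
XOR 6 with 8: 6 XOR 8 = 14
XOR 14 with 12: 14 XOR 12 = 2
Nim-value = 2

2


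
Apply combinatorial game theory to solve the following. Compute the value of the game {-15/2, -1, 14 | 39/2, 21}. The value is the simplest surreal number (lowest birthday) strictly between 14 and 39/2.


Left options: {-15/2, -1, 14}, max = 14
Right options: {39/2, 21}, min = 39/2
All options are numbers and max(Left) < min(Right), so by the simplicity theorem the value is the simplest (earliest-born) number strictly between 14 and 39/2.
Integers 15 through 19 all lie strictly between 14 and 39/2.
Among integers, the simplest (lowest birthday = smallest |n|; 0 is born on day 0, +-n on day n) is 15.
No non-integer in the interval can be simpler: if x is a non-integer in the interval, then floor(x) or ceil(x) also lies in the interval (the interval contains an integer), and both are proper prefixes of x's sign expansion, i.e. born earlier. So the game value is 15.
Game value = 15

15


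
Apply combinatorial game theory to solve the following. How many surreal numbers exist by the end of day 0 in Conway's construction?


Day 0: {|} = 0 is born. Count = 1.
Day n: the number of surreal numbers born by day n is 2^(n+1) - 1.
By day 0: 2^1 - 1 = 1
By day 0: 1 surreal numbers.

1


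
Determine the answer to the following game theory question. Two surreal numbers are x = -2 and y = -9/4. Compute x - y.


x = -2, y = -9/4
Converting to common denominator: 4
x = -8/4, y = -9/4
x - y = -2 - -9/4 = 1/4

1/4


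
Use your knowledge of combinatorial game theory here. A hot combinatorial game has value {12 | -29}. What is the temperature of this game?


The game is {12 | -29}, a switch {a | b} with numbers a > b.
Cooling {a | b} by t gives {a - t | b + t}, which stops being hot when a - t = b + t, i.e. at t = (a - b)/2. So the temperature of a switch is (a - b)/2.
Temperature = (Left option - Right option) / 2
= (12 - (-29)) / 2
= 41 / 2
= 41/2

41/2


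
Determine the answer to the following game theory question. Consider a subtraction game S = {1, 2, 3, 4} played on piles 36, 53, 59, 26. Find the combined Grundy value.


Subtraction set: {1, 2, 3, 4}
For this subtraction set, G(n) = n mod 5 (period = max + 1 = 5).
Pile 1 (size 36): G(36) = 36 mod 5 = 1
Pile 2 (size 53): G(53) = 53 mod 5 = 3
Pile 3 (size 59): G(59) = 59 mod 5 = 4
Pile 4 (size 26): G(26) = 26 mod 5 = 1
Total Grundy value = XOR of all: 1 XOR 3 XOR 4 XOR 1 = 7

7


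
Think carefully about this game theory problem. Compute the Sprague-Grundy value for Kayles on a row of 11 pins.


Kayles: a move removes 1 or 2 adjacent pins from a contiguous row.
Removing pins from a row of k leaves two independent rows (a, b) with a + b = k - 1 (one pin) or a + b = k - 2 (two pins); an end removal gives a = 0.
By Sprague-Grundy, G(k) = mex{ G(a) XOR G(b) } over all these splits. G(0) = 0.
G(1): splits (0,0):0^0=0 -> mex({0}) = 1
G(2): splits (0,1):0^1=1 (0,0):0^0=0 -> mex({0, 1}) = 2
G(3): splits (0,2):0^2=2 (1,1):1^1=0 (0,1):0^1=1 -> mex({0, 1, 2}) = 3
G(4): splits (0,3):0^3=3 (1,2):1^2=3 (0,2):0^2=2 (1,1):1^1=0 -> mex({0, 2, 3}) = 1
G(5): splits (0,4):0^1=1 (1,3):1^3=2 (2,2):2^2=0 (0,3):0^3=3 (1,2):1^2=3 -> mex({0, 1, 2, 3}) = 4
G(6) = mex({0, 1, 2, 4}) = 3
G(7) = mex({0, 1, 3, 4, 5}) = 2
G(8) = mex({0, 2, 3, 5, 6}) = 1
G(9) = mex({0, 1, 2, 3, 6, 7}) = 4
G(10) = mex({0, 1, 3, 4, 5, 7}) = 2
G(11) = mex({0, 1, 2, 3, 4, 5}) = 6
Therefore G(11) = 6.

6


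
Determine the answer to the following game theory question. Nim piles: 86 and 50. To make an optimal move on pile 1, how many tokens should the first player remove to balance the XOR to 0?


Piles: 86 and 50
Current XOR: 86 XOR 50 = 100 (non-zero, so this is an N-position).
To make the XOR zero, we need to find a move that balances the piles.
For pile 1 (size 86): target = 86 XOR 100 = 50
We reduce pile 1 from 86 to 50.
Tokens removed: 86 - 50 = 36
Verification: 50 XOR 50 = 0

36


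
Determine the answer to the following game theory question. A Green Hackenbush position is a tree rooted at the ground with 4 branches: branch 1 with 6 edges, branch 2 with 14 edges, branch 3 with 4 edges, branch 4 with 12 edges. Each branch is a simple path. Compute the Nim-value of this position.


The tree has 4 branches from the ground vertex.
In Green Hackenbush, the Nim-value of a simple path of length k is k.
Branch 1: length 6, Nim-value = 6
Branch 2: length 14, Nim-value = 14
Branch 3: length 4, Nim-value = 4
Branch 4: length 12, Nim-value = 12
Total Nim-value = XOR of all branch values:
0 XOR 6 = 6
6 XOR 14 = 8
8 XOR 4 = 12
12 XOR 12 = 0
Nim-value of the tree = 0

0


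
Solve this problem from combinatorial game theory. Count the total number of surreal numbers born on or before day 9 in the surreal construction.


Day 0: {|} = 0 is born. Count = 1.
Day n: the number of surreal numbers born by day n is 2^(n+1) - 1.
By day 0: 2^1 - 1 = 1
By day 1: 2^2 - 1 = 3
By day 2: 2^3 - 1 = 7
By day 3: 2^4 - 1 = 15
By day 4: 2^5 - 1 = 31
By day 5: 2^6 - 1 = 63
By day 6: 2^7 - 1 = 127
By day 7: 2^8 - 1 = 255
By day 8: 2^9 - 1 = 511
By day 9: 2^10 - 1 = 1023
By day 9: 1023 surreal numbers.

1023


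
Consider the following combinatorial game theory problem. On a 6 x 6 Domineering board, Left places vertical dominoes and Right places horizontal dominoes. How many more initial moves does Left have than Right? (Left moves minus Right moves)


Board is 6 x 6 (rows x cols).
Left (vertical) placements: (rows-1) * cols = 5 * 6 = 30
Right (horizontal) placements: rows * (cols-1) = 6 * 5 = 30
Advantage = Left - Right = 30 - 30 = 0

0


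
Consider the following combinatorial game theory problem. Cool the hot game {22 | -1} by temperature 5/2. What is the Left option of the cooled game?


Original game: {22 | -1} (a switch {a | b} with a > b).
Cooling by t (for t below the temperature (a - b)/2 = 23/2) taxes each move by t: {a | b} cooled by t is {a - t | b + t}.
Cooling amount: t = 5/2
Cooled Left option: 22 - 5/2 = 39/2
Cooled Right option: -1 + 5/2 = 3/2
Cooled game: {39/2 | 3/2}
Left option = 39/2

39/2


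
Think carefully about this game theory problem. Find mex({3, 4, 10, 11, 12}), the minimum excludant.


Set = {3, 4, 10, 11, 12}
0 is NOT in the set. This is the mex.
mex = 0

0


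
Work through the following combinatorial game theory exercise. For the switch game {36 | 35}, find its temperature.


The game is {36 | 35}, a switch {a | b} with numbers a > b.
Cooling {a | b} by t gives {a - t | b + t}, which stops being hot when a - t = b + t, i.e. at t = (a - b)/2. So the temperature of a switch is (a - b)/2.
Temperature = (Left option - Right option) / 2
= (36 - (35)) / 2
= 1 / 2
= 1/2

1/2


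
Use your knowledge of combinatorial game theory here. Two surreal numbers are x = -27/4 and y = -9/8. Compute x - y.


x = -27/4, y = -9/8
Converting to common denominator: 8
x = -54/8, y = -9/8
x - y = -27/4 - -9/8 = -45/8

-45/8


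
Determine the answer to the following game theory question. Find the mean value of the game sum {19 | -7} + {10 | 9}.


G1 = {19 | -7}, G2 = {10 | 9}
Each is a switch {a | b} with numbers a > b; its mean value is (a + b)/2, and mean value is additive over game sums: m(G1 + G2) = m(G1) + m(G2).
Mean of G1 = (19 + (-7))/2 = 12/2 = 6
Mean of G2 = (10 + (9))/2 = 19/2 = 19/2
Mean of G1 + G2 = 6 + 19/2 = 31/2

31/2


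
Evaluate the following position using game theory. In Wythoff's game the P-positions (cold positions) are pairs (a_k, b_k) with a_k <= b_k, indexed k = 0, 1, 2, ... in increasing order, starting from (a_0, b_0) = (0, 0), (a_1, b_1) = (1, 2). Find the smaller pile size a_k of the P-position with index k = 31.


By Wythoff's theorem, a_k = floor(k * phi) and b_k = floor(k * phi^2) = a_k + k, where phi = (1 + sqrt(5))/2 is the golden ratio.
phi = (1 + sqrt(5))/2 = 1.618034
k = 31
k * phi = 31 * 1.618034 = 50.159054
a_31 = floor(k * phi) = 50

50


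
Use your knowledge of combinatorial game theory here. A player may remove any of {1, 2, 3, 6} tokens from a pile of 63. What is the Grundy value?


The subtraction set is S = {1, 2, 3, 6}.
G(k) = mex{ G(k - s) : s in S, s <= k }. We compute iteratively: G(0) = 0.
G(1) = mex({0}) = 1
G(2) = mex({0, 1}) = 2
G(3) = mex({0, 1, 2}) = 3
G(4) = mex({1, 2, 3}) = 0
G(5) = mex({0, 2, 3}) = 1
G(6) = mex({0, 1, 3}) = 2
G(7) = mex({0, 1, 2}) = 3
G(8) = mex({1, 2, 3}) = 0
G(9) = mex({0, 2, 3}) = 1
Observe that G(4)..G(9) = 0, 1, 2, 3, 0, 1 repeats G(0)..G(5) = 0, 1, 2, 3, 0, 1.
For k >= max(S) = 6, G(k) is determined by the previous 6 values G(k-6)..G(k-1); a window of 6 consecutive values has recurred shifted by 4, so by induction G(k + 4) = G(k) for all k >= 0: the sequence is periodic from the start with period 4.
One period: G(0..3) = 0, 1, 2, 3.
63 mod 4 = 3, so G(63) = G(3) = 3.

3


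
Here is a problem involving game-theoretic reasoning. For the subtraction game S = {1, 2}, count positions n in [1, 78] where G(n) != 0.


Subtraction set S = {1, 2}, so G(n) = n mod 3.
G(n) = 0 when n is a multiple of 3.
Multiples of 3 in [1, 78]: 26
N-positions (nonzero Grundy) = 78 - 26 = 52

52


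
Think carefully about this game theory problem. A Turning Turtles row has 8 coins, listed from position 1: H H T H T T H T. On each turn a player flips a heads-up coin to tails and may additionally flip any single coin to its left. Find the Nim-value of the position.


Coins: H H T H T T H T
Key fact: a single head at position k behaves exactly like a Nim heap of size k (turning it to T and optionally flipping a coin at j < k corresponds to moving the heap from k to j, or to 0), and heads combine as a disjunctive sum (two heads at the same place would cancel, matching j XOR j = 0). So the Nim-value is the XOR of the 1-indexed positions of the heads.
Face-up positions (1-indexed): [1, 2, 4, 7]
XOR 0 with 1: 0 XOR 1 = 1
XOR 1 with 2: 1 XOR 2 = 3
XOR 3 with 4: 3 XOR 4 = 7
XOR 7 with 7: 7 XOR 7 = 0
Nim-value = 0

0


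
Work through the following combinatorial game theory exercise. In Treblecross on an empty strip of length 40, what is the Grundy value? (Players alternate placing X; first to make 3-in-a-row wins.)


Treblecross: place X on empty cells; 3-in-a-row wins.
Playing within two cells of an existing X lets the opponent win at once, so sensible play treats the cells i-2..i+2 around each X as dead. The player left with no safe cell loses, so this is a normal-play take-away game on strips of safe cells.
Placing X at cell i (0-indexed) of a strip of k safe cells leaves independent strips of sizes max(0, i-2) and max(0, k-i-3). Hence G(k) = mex{ G(max(0,i-2)) XOR G(max(0,k-i-3)) : 0 <= i < k }, with G(0) = 0.
G(1): splits (0,0):0^0=0 -> mex({0}) = 1
G(2): splits (0,0):0^0=0 -> mex({0}) = 1
G(3): splits (0,0):0^0=0 -> mex({0}) = 1
G(4): splits (0,1):0^1=1 (0,0):0^0=0 -> mex({0, 1}) = 2
G(5): splits (0,2):0^1=1 (0,1):0^1=1 (0,0):0^0=0 -> mex({0, 1}) = 2
G(6) = mex({1}) = 0
G(7) = mex({0, 1, 2}) = 3
G(8) = mex({0, 1, 2}) = 3
G(9) = mex({0, 2}) = 1
G(10) = mex({0, 2, 3}) = 1
G(11) = mex({0, 3}) = 1
G(12) = mex({1, 3}) = 0
G(13) = mex({0, 1, 2, 3}) = 4
G(14) = mex({0, 1, 2}) = 3
G(15) = mex({0, 1, 2}) = 3
G(16) = mex({0, 1, 2, 4}) = 3
G(17) = mex({0, 1, 3, 4}) = 2
G(18) = mex({0, 1, 3, 4}) = 2
G(19) = mex({0, 1, 3, 5}) = 2
G(20) = mex({0, 1, 2, 3, 5}) = 4
G(21) = mex({0, 1, 2, 3, 5}) = 4
G(22) = mex({1, 2, 6}) = 0
G(23) = mex({0, 1, 2, 3, 4, 6}) = 5
G(24) = mex({0, 1, 2, 3, 4}) = 5
G(25) = mex({0, 1, 3, 4, 7}) = 2
G(26) = mex({0, 1, 3, 4, 5, 7}) = 2
G(27) = mex({0, 1, 3, 5}) = 2
G(28) = mex({0, 1, 2, 5}) = 3
G(29) = mex({0, 1, 2, 4, 5, 6}) = 3
G(30) = mex({1, 2, 4, 6}) = 0
G(31) = mex({0, 1, 2, 3, 4, 6}) = 5
G(32) = mex({1, 2, 3, 4, 7}) = 0
G(33) = mex({0, 3, 7}) = 1
G(34) = mex({0, 2, 3, 5, 7}) = 1
G(35) = mex({0, 2, 3, 5, 6}) = 1
G(36) = mex({0, 1, 2, 5, 6}) = 3
G(37) = mex({0, 1, 2, 4, 5, 6}) = 3
G(38) = mex({0, 1, 2, 4}) = 3
G(39) = mex({0, 1, 2, 3, 4, 7}) = 5
G(40) = mex({0, 1, 2, 3, 4, 5, 7}) = 6
Therefore G(40) = 6.

6


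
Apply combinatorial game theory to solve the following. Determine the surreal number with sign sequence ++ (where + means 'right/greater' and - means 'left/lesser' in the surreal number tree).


Sign expansion: ++
Rule: track bounds (lo, hi), initially (-inf, +inf). On '+', the current value becomes lo and we move to the simplest number in (value, hi): value + 1 if hi = +inf, otherwise the midpoint (value + hi)/2. On '-', the current value becomes hi and we move to value - 1 if lo = -inf, otherwise the midpoint (lo + value)/2.
Start at 0.
Step 1: sign = +, move right. Bounds: (0, +inf). Value = 1
Step 2: sign = +, move right. Bounds: (1, +inf). Value = 2
The surreal number with sign expansion ++ is 2.

2


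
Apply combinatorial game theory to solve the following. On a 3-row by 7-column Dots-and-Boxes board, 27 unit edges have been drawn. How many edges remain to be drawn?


Grid: 3 x 7 boxes, i.e. 4 rows and 8 columns of dots.
Horizontal edges: (rows + 1) * cols = 4 * 7 = 28
Vertical edges: rows * (cols + 1) = 3 * 8 = 24
Total edges: 28 + 24 = 52
Edges drawn: 27
Remaining: 52 - 27 = 25

25


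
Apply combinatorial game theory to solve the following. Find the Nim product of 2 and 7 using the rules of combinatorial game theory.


Nim multiplication is bilinear over XOR: (u XOR v) * w = (u*w) XOR (v*w).
So we split each operand into its bit components and XOR the pairwise Nim products.
2 = 2 (as XOR of powers of 2).
7 = 1 + 2 + 4 (as XOR of powers of 2).
Using the standard Nim-product table on single bits:
  2*2 = 3,   2*4 = 8,   2*8 = 12,
  4*4 = 6,   4*8 = 11,  8*8 = 13,
and  1*x = x (identity), k*l = l*k (commutative).
Pairwise Nim products:
  2 * 1 = 2
  2 * 2 = 3
  2 * 4 = 8
XOR them: 2 XOR 3 XOR 8 = 9.
Result: 2 * 7 = 9 (in Nim).

9


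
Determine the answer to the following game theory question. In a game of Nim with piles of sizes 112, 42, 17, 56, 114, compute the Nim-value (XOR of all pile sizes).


We need the XOR (exclusive or) of all pile sizes.
After XOR-ing pile 1 (size 112): 0 XOR 112 = 112
After XOR-ing pile 2 (size 42): 112 XOR 42 = 90
After XOR-ing pile 3 (size 17): 90 XOR 17 = 75
After XOR-ing pile 4 (size 56): 75 XOR 56 = 115
After XOR-ing pile 5 (size 114): 115 XOR 114 = 1
The Nim-value of this position is 1.

1


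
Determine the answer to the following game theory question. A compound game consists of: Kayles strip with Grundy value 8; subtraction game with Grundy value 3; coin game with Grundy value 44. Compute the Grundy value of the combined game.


By the Sprague-Grundy theorem, the Grundy value of a sum of games is the XOR of individual Grundy values.
Kayles strip: Grundy value = 8. Running XOR: 0 XOR 8 = 8
subtraction game: Grundy value = 3. Running XOR: 8 XOR 3 = 11
coin game: Grundy value = 44. Running XOR: 11 XOR 44 = 39
The combined Grundy value is 39.

39


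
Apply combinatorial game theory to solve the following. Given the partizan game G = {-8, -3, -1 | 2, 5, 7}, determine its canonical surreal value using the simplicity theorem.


Left options: {-8, -3, -1}, max = -1
Right options: {2, 5, 7}, min = 2
All options are numbers and max(Left) < min(Right), so by the simplicity theorem the value is the simplest (earliest-born) number strictly between -1 and 2.
Integers 0 through 1 all lie strictly between -1 and 2.
Among integers, the simplest (lowest birthday = smallest |n|; 0 is born on day 0, +-n on day n) is 0.
No non-integer in the interval can be simpler: if x is a non-integer in the interval, then floor(x) or ceil(x) also lies in the interval (the interval contains an integer), and both are proper prefixes of x's sign expansion, i.e. born earlier. So the game value is 0.
Game value = 0

0


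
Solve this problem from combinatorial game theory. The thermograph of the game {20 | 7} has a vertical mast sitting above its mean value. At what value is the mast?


Game = {20 | 7}, a switch {a | b} with numbers a > b.
Its thermograph has left wall a - t and right wall b + t, which meet at t = (a - b)/2, where both equal (a + b)/2. So the mast (mean value) is at (a + b)/2.
Mean = (20 + (7))/2 = 27/2 = 27/2

27/2


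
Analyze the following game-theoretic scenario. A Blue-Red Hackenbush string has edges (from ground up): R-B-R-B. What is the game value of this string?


Edges (from ground): R-B-R-B
By Berlekamp's sign-expansion rule, a Blue-Red Hackenbush stalk has the value of the surreal number whose sign sequence is the edge sequence with B -> + and R -> -.
Sign sequence: -+-+
Trace the sign expansion in the surreal number tree, starting from 0:
Edge 1: R (sign -) -> bounds (-inf, 0), value = -1
Edge 2: B (sign +) -> bounds (-1, 0), value = -1/2
Edge 3: R (sign -) -> bounds (-1, -1/2), value = -3/4
Edge 4: B (sign +) -> bounds (-3/4, -1/2), value = -5/8
Game value = -5/8

-5/8


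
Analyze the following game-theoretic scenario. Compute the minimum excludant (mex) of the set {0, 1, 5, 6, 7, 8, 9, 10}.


Set = {0, 1, 5, 6, 7, 8, 9, 10}
0 is in the set.
1 is in the set.
2 is NOT in the set. This is the mex.
mex = 2

2


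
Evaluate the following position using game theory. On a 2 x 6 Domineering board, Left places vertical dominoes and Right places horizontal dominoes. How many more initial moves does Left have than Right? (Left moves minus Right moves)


Board is 2 x 6 (rows x cols).
Left (vertical) placements: (rows-1) * cols = 1 * 6 = 6
Right (horizontal) placements: rows * (cols-1) = 2 * 5 = 10
Advantage = Left - Right = 6 - 10 = -4

-4


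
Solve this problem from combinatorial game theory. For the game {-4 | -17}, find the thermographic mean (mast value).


Game = {-4 | -17}, a switch {a | b} with numbers a > b.
Its thermograph has left wall a - t and right wall b + t, which meet at t = (a - b)/2, where both equal (a + b)/2. So the mast (mean value) is at (a + b)/2.
Mean = (-4 + (-17))/2 = -21/2 = -21/2

-21/2


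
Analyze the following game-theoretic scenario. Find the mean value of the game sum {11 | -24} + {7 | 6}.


G1 = {11 | -24}, G2 = {7 | 6}
Each is a switch {a | b} with numbers a > b; its mean value is (a + b)/2, and mean value is additive over game sums: m(G1 + G2) = m(G1) + m(G2).
Mean of G1 = (11 + (-24))/2 = -13/2 = -13/2
Mean of G2 = (7 + (6))/2 = 13/2 = 13/2
Mean of G1 + G2 = -13/2 + 13/2 = 0

0


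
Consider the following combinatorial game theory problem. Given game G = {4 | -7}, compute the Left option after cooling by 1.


Original game: {4 | -7} (a switch {a | b} with a > b).
Cooling by t (for t below the temperature (a - b)/2 = 11/2) taxes each move by t: {a | b} cooled by t is {a - t | b + t}.
Cooling amount: t = 1
Cooled Left option: 4 - 1 = 3
Cooled Right option: -7 + 1 = -6
Cooled game: {3 | -6}
Left option = 3

3


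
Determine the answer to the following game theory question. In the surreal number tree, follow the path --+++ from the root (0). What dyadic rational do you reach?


Sign expansion: --+++
Rule: track bounds (lo, hi), initially (-inf, +inf). On '+', the current value becomes lo and we move to the simplest number in (value, hi): value + 1 if hi = +inf, otherwise the midpoint (value + hi)/2. On '-', the current value becomes hi and we move to value - 1 if lo = -inf, otherwise the midpoint (lo + value)/2.
Start at 0.
Step 1: sign = -, move left. Bounds: (-inf, 0). Value = -1
Step 2: sign = -, move left. Bounds: (-inf, -1). Value = -2
Step 3: sign = +, move right. Bounds: (-2, -1). Value = -3/2
Step 4: sign = +, move right. Bounds: (-3/2, -1). Value = -5/4
Step 5: sign = +, move right. Bounds: (-5/4, -1). Value = -9/8
The surreal number with sign expansion --+++ is -9/8.

-9/8


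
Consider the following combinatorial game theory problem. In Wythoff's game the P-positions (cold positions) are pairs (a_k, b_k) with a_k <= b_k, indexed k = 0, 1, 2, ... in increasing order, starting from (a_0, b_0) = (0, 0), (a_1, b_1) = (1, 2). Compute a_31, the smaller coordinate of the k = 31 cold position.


By Wythoff's theorem, a_k = floor(k * phi) and b_k = floor(k * phi^2) = a_k + k, where phi = (1 + sqrt(5))/2 is the golden ratio.
phi = (1 + sqrt(5))/2 = 1.618034
k = 31
k * phi = 31 * 1.618034 = 50.159054
a_31 = floor(k * phi) = 50

50


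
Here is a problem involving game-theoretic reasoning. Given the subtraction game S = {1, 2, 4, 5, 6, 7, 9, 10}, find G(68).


The subtraction set is S = {1, 2, 4, 5, 6, 7, 9, 10}.
G(k) = mex{ G(k - s) : s in S, s <= k }. We compute iteratively: G(0) = 0.
G(1) = mex({0}) = 1
G(2) = mex({0, 1}) = 2
G(3) = mex({1, 2}) = 0
G(4) = mex({0, 2}) = 1
G(5) = mex({0, 1}) = 2
G(6) = mex({0, 1, 2}) = 3
G(7) = mex({0, 1, 2, 3}) = 4
G(8) = mex({0, 1, 2, 3, 4}) = 5
G(9) = mex({0, 1, 2, 4, 5}) = 3
G(10) = mex({0, 1, 2, 3, 5}) = 4
G(11) = mex({1, 2, 3, 4}) = 0
G(12) = mex({0, 2, 3, 4, 5}) = 1
G(13) = mex({0, 1, 3, 4, 5}) = 2
G(14) = mex({1, 2, 3, 4, 5}) = 0
G(15) = mex({0, 2, 3, 4, 5}) = 1
G(16) = mex({0, 1, 3, 4}) = 2
G(17) = mex({0, 1, 2, 4, 5}) = 3
G(18) = mex({0, 1, 2, 3, 5}) = 4
G(19) = mex({0, 1, 2, 3, 4}) = 5
G(20) = mex({0, 1, 2, 4, 5}) = 3
Observe that G(11)..G(20) = 0, 1, 2, 0, 1, 2, 3, 4, 5, 3 repeats G(0)..G(9) = 0, 1, 2, 0, 1, 2, 3, 4, 5, 3.
For k >= max(S) = 10, G(k) is determined by the previous 10 values G(k-10)..G(k-1); a window of 10 consecutive values has recurred shifted by 11, so by induction G(k + 11) = G(k) for all k >= 0: the sequence is periodic from the start with period 11.
One period: G(0..10) = 0, 1, 2, 0, 1, 2, 3, 4, 5, 3, 4.
68 mod 11 = 2, so G(68) = G(2) = 2.

2


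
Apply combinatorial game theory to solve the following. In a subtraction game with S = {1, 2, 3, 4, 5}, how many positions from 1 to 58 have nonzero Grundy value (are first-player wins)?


Subtraction set S = {1, 2, 3, 4, 5}, so G(n) = n mod 6.
G(n) = 0 when n is a multiple of 6.
Multiples of 6 in [1, 58]: 9
N-positions (nonzero Grundy) = 58 - 9 = 49

49


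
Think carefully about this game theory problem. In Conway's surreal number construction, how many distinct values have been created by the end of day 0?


Day 0: {|} = 0 is born. Count = 1.
Day n: the number of surreal numbers born by day n is 2^(n+1) - 1.
By day 0: 2^1 - 1 = 1
By day 0: 1 surreal numbers.

1


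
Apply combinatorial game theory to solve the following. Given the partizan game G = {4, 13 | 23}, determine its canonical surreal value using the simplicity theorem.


Left options: {4, 13}, max = 13
Right options: {23}, min = 23
All options are numbers and max(Left) < min(Right), so by the simplicity theorem the value is the simplest (earliest-born) number strictly between 13 and 23.
Integers 14 through 22 all lie strictly between 13 and 23.
Among integers, the simplest (lowest birthday = smallest |n|; 0 is born on day 0, +-n on day n) is 14.
No non-integer in the interval can be simpler: if x is a non-integer in the interval, then floor(x) or ceil(x) also lies in the interval (the interval contains an integer), and both are proper prefixes of x's sign expansion, i.e. born earlier. So the game value is 14.
Game value = 14

14


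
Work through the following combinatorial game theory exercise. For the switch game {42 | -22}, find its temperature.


The game is {42 | -22}, a switch {a | b} with numbers a > b.
Cooling {a | b} by t gives {a - t | b + t}, which stops being hot when a - t = b + t, i.e. at t = (a - b)/2. So the temperature of a switch is (a - b)/2.
Temperature = (Left option - Right option) / 2
= (42 - (-22)) / 2
= 64 / 2
= 32

32


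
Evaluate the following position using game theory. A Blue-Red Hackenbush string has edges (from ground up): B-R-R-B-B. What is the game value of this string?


Edges (from ground): B-R-R-B-B
By Berlekamp's sign-expansion rule, a Blue-Red Hackenbush stalk has the value of the surreal number whose sign sequence is the edge sequence with B -> + and R -> -.
Sign sequence: +--++
Trace the sign expansion in the surreal number tree, starting from 0:
Edge 1: B (sign +) -> bounds (0, +inf), value = 1
Edge 2: R (sign -) -> bounds (0, 1), value = 1/2
Edge 3: R (sign -) -> bounds (0, 1/2), value = 1/4
Edge 4: B (sign +) -> bounds (1/4, 1/2), value = 3/8
Edge 5: B (sign +) -> bounds (3/8, 1/2), value = 7/16
Game value = 7/16

7/16


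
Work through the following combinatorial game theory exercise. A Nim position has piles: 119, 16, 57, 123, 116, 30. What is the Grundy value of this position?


We need the XOR (exclusive or) of all pile sizes.
After XOR-ing pile 1 (size 119): 0 XOR 119 = 119
After XOR-ing pile 2 (size 16): 119 XOR 16 = 103
After XOR-ing pile 3 (size 57): 103 XOR 57 = 94
After XOR-ing pile 4 (size 123): 94 XOR 123 = 37
After XOR-ing pile 5 (size 116): 37 XOR 116 = 81
After XOR-ing pile 6 (size 30): 81 XOR 30 = 79
The Nim-value of this position is 79.

79


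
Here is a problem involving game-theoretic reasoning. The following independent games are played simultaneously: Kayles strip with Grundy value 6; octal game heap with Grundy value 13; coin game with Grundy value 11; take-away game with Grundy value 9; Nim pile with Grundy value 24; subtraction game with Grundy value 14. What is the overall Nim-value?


By the Sprague-Grundy theorem, the Grundy value of a sum of games is the XOR of individual Grundy values.
Kayles strip: Grundy value = 6. Running XOR: 0 XOR 6 = 6
octal game heap: Grundy value = 13. Running XOR: 6 XOR 13 = 11
coin game: Grundy value = 11. Running XOR: 11 XOR 11 = 0
take-away game: Grundy value = 9. Running XOR: 0 XOR 9 = 9
Nim pile: Grundy value = 24. Running XOR: 9 XOR 24 = 17
subtraction game: Grundy value = 14. Running XOR: 17 XOR 14 = 31
The combined Grundy value is 31.

31


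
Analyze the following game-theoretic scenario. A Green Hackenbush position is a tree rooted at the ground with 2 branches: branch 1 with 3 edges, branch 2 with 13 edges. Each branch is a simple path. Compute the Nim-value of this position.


The tree has 2 branches from the ground vertex.
In Green Hackenbush, the Nim-value of a simple path of length k is k.
Branch 1: length 3, Nim-value = 3
Branch 2: length 13, Nim-value = 13
Total Nim-value = XOR of all branch values:
0 XOR 3 = 3
3 XOR 13 = 14
Nim-value of the tree = 14

14


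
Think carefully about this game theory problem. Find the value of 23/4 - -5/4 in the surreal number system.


x = 23/4, y = -5/4
Converting to common denominator: 4
x = 23/4, y = -5/4
x - y = 23/4 - -5/4 = 7

7


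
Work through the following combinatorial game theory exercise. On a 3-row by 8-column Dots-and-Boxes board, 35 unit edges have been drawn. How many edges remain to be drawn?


Grid: 3 x 8 boxes, i.e. 4 rows and 9 columns of dots.
Horizontal edges: (rows + 1) * cols = 4 * 8 = 32
Vertical edges: rows * (cols + 1) = 3 * 9 = 27
Total edges: 32 + 27 = 59
Edges drawn: 35
Remaining: 59 - 35 = 24

24


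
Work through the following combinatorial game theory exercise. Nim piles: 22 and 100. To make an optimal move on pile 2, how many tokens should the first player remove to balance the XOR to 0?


Piles: 22 and 100
Current XOR: 22 XOR 100 = 114 (non-zero, so this is an N-position).
To make the XOR zero, we need to find a move that balances the piles.
For pile 2 (size 100): target = 100 XOR 114 = 22
We reduce pile 2 from 100 to 22.
Tokens removed: 100 - 22 = 78
Verification: 22 XOR 22 = 0

78


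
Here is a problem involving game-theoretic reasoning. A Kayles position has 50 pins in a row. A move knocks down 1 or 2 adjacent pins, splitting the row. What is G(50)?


Kayles: a move removes 1 or 2 adjacent pins from a contiguous row.
Removing pins from a row of k leaves two independent rows (a, b) with a + b = k - 1 (one pin) or a + b = k - 2 (two pins); an end removal gives a = 0.
By Sprague-Grundy, G(k) = mex{ G(a) XOR G(b) } over all these splits. G(0) = 0.
G(1): splits (0,0):0^0=0 -> mex({0}) = 1
G(2): splits (0,1):0^1=1 (0,0):0^0=0 -> mex({0, 1}) = 2
G(3): splits (0,2):0^2=2 (1,1):1^1=0 (0,1):0^1=1 -> mex({0, 1, 2}) = 3
G(4): splits (0,3):0^3=3 (1,2):1^2=3 (0,2):0^2=2 (1,1):1^1=0 -> mex({0, 2, 3}) = 1
G(5): splits (0,4):0^1=1 (1,3):1^3=2 (2,2):2^2=0 (0,3):0^3=3 (1,2):1^2=3 -> mex({0, 1, 2, 3}) = 4
G(6) = mex({0, 1, 2, 4}) = 3
G(7) = mex({0, 1, 3, 4, 5}) = 2
G(8) = mex({0, 2, 3, 5, 6}) = 1
G(9) = mex({0, 1, 2, 3, 6, 7}) = 4
G(10) = mex({0, 1, 3, 4, 5, 7}) = 2
G(11) = mex({0, 1, 2, 3, 4, 5}) = 6
G(12) = mex({0, 1, 2, 3, 5, 6, 7}) = 4
G(13) = mex({0, 2, 3, 4, 6, 7}) = 1
G(14) = mex({0, 1, 4, 5, 6, 7}) = 2
G(15) = mex({0, 1, 2, 3, 4, 5, 6}) = 7
G(16) = mex({0, 2, 3, 5, 6, 7}) = 1
G(17) = mex({0, 1, 2, 3, 5, 6, 7}) = 4
G(18) = mex({0, 1, 2, 4, 5, 6}) = 3
G(19) = mex({0, 1, 3, 4, 5, 7}) = 2
G(20) = mex({0, 2, 3, 4, 5, 6, 7}) = 1
G(21) = mex({0, 1, 2, 3, 5, 6, 7}) = 4
G(22) = mex({0, 1, 2, 3, 4, 5, 7}) = 6
G(23) = mex({0, 1, 2, 3, 4, 5, 6}) = 7
G(24) = mex({0, 1, 2, 3, 5, 6, 7}) = 4
G(25) = mex({0, 2, 3, 4, 6, 7}) = 1
G(26) = mex({0, 1, 3, 4, 5, 6, 7}) = 2
G(27) = mex({0, 1, 2, 3, 4, 5, 6, 7}) = 8
G(28) = mex({0, 1, 2, 3, 4, 6, 7, 8}) = 5
G(29) = mex({0, 1, 2, 3, 5, 6, 7, 8, 9}) = 4
G(30) = mex({0, 1, 2, 3, 4, 5, 6, 9, 10}) = 7
G(31) = mex({0, 1, 3, 4, 5, 7, 10, 11}) = 2
G(32) = mex({0, 2, 3, 4, 5, 6, 7, 9, 11}) = 1
G(33) = mex({0, 1, 2, 3, 4, 5, 6, 7, 9, 12}) = 8
G(34) = mex({0, 1, 2, 3, 4, 5, 7, 8, 11, 12}) = 6
G(35) = mex({0, 1, 2, 3, 4, 5, 6, 8, 9, 10, 11}) = 7
G(36) = mex({0, 1, 2, 3, 5, 6, 7, 9, 10}) = 4
G(37) = mex({0, 2, 3, 4, 6, 7, 9, 10, 11, 12}) = 1
G(38) = mex({0, 1, 3, 4, 5, 6, 7, 9, 10, 11, 12}) = 2
G(39) = mex({0, 1, 2, 4, 5, 6, 7, 9, 10, 12, 14}) = 3
G(40) = mex({0, 2, 3, 4, 6, 7, 11, 12, 14}) = 1
G(41) = mex({0, 1, 2, 3, 5, 6, 7, 9, 10, 11, 12}) = 4
G(42) = mex({0, 1, 2, 3, 4, 5, 6, 9, 10}) = 7
G(43) = mex({0, 1, 3, 4, 5, 7, 9, 10, 12, 15}) = 2
G(44) = mex({0, 2, 3, 4, 5, 6, 7, 9, 10, 12, 15}) = 1
G(45) = mex({0, 1, 2, 3, 4, 5, 6, 7, 9, 10, 12, 14}) = 8
G(46) = mex({0, 1, 3, 4, 5, 7, 8, 11, 12, 14}) = 2
G(47) = mex({0, 1, 2, 3, 4, 5, 6, 8, 9, 10, 11, 12}) = 7
G(48) = mex({0, 1, 2, 3, 5, 6, 7, 9, 10}) = 4
G(49) = mex({0, 2, 3, 4, 6, 7, 9, 10, 11, 12, 15}) = 1
G(50) = mex({0, 1, 4, 5, 6, 7, 9, 11, 12, 14, 15}) = 2
Therefore G(50) = 2.

2
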